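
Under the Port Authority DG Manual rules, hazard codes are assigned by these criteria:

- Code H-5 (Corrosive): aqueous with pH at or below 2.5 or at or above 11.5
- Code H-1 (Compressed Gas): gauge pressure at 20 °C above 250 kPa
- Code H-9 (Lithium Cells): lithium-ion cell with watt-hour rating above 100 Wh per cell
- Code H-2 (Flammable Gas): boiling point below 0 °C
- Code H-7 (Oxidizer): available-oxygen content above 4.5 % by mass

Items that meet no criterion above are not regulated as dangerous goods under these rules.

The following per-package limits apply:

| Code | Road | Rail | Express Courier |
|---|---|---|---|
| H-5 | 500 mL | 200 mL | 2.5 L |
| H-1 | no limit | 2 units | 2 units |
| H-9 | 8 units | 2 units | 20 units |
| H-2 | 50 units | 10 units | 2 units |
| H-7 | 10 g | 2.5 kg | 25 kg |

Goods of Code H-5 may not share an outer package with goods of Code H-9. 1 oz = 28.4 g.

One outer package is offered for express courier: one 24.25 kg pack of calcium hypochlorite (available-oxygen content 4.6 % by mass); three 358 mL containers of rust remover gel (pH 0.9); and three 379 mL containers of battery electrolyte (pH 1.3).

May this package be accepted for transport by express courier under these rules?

Yes

The calcium hypochlorite has available-oxygen content 4.6 % by mass, which is > 4.5 % by mass, so it is Code H-7 (Oxidizer).
pH 0.9 meets the Code H-5 criterion (Corrosive), so the rust remover gel is Code H-5.
The battery electrolyte has pH 1.3, which is ≤ 2.5, so it is Code H-5 (Corrosive).
Total Code H-5: (three 358 mL containers = 1.074 L) + (three 379 mL containers = 1.137 L) = 2.211 L.
2.211 L is within the express courier limit of 2.5 L for Code H-5.
Code H-7 quantity: 24.25 kg.
24.25 kg is within the express courier limit of 25 kg for Code H-7.
The segregation rule (Code H-5 with Code H-9) does not apply to Code H-5 with Code H-7.
Every hazard code is within its express courier limit and no segregation rule is violated.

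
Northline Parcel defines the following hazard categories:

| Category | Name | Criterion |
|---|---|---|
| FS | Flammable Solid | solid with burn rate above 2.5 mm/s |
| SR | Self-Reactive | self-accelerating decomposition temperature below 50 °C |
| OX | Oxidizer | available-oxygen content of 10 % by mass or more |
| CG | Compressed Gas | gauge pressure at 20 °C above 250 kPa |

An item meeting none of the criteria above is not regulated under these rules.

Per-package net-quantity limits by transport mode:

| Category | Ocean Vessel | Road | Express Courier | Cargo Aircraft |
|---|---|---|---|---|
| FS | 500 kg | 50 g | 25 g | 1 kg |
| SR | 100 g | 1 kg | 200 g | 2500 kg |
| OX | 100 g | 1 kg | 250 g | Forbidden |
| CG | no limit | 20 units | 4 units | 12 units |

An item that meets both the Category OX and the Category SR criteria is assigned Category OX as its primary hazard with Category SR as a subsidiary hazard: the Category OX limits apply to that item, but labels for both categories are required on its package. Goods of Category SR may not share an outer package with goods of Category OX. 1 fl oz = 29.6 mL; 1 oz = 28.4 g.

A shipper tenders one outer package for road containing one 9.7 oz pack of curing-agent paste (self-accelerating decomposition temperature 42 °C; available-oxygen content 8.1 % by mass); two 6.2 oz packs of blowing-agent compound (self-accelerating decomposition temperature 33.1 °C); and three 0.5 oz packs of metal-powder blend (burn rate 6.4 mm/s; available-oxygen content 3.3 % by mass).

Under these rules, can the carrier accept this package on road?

The curing-agent paste has self-accelerating decomposition temperature 42 °C, which is < 50 °C, so it is Category SR (Self-Reactive).
The blowing-agent compound has self-accelerating decomposition temperature 33.1 °C, which is < 50 °C, so it is Category SR (Self-Reactive).
With burn rate 6.4 mm/s (> 2.5 mm/s), the metal-powder blend falls in Category FS.
Category SR net quantity: (one 9.7 oz pack = 275.48 g) + (two 6.2 oz packs = 352.16 g) = 627.64 g.
627.64 g ≤ 1 kg (road limit, Category SR) — within limit.
Category FS quantity: three 0.5 oz packs = 42.6 g.
42.6 g ≤ 50 g (road limit, Category FS) — within limit.
The segregation rule (Category SR with Category OX) does not apply to Category SR with Category FS.
Every hazard category is within its road limit and no segregation rule is violated.

Yes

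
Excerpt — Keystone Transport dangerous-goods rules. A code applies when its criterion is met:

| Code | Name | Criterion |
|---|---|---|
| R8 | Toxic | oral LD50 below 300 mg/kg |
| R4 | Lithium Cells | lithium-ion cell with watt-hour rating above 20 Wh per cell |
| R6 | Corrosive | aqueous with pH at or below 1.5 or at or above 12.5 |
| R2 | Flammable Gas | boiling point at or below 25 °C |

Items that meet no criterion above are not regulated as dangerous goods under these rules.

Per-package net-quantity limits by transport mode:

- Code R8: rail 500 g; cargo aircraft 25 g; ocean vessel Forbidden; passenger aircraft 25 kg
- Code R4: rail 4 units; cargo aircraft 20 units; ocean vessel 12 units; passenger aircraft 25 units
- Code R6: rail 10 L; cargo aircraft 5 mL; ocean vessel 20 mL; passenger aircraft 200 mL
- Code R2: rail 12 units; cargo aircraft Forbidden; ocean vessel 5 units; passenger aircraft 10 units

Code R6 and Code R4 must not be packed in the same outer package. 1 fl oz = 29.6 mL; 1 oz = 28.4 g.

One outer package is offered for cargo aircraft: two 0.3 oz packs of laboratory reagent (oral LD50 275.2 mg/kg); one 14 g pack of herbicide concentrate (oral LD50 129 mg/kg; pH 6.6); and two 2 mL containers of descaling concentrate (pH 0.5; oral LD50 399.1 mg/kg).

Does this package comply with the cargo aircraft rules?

No

Laboratory reagent: oral LD50 275.2 mg/kg < 300 mg/kg → Code R8 (Toxic).
The herbicide concentrate has oral LD50 129 mg/kg, which is < 300 mg/kg, so it is Code R8 (Toxic).
The descaling concentrate has pH 0.5, which is ≤ 1.5, so it is Code R6 (Corrosive).
Total Code R8: (two 0.3 oz packs = 17.04 g) + 14 g = 31.04 g.
31.04 g exceeds the cargo aircraft limit of 25 g for Code R8.
Code R6 quantity: two 2 mL containers = 4 mL.
That is within the Code R6 cargo aircraft limit of 5 mL.
The segregation rule (Code R6 with Code R4) does not apply to Code R8 with Code R6.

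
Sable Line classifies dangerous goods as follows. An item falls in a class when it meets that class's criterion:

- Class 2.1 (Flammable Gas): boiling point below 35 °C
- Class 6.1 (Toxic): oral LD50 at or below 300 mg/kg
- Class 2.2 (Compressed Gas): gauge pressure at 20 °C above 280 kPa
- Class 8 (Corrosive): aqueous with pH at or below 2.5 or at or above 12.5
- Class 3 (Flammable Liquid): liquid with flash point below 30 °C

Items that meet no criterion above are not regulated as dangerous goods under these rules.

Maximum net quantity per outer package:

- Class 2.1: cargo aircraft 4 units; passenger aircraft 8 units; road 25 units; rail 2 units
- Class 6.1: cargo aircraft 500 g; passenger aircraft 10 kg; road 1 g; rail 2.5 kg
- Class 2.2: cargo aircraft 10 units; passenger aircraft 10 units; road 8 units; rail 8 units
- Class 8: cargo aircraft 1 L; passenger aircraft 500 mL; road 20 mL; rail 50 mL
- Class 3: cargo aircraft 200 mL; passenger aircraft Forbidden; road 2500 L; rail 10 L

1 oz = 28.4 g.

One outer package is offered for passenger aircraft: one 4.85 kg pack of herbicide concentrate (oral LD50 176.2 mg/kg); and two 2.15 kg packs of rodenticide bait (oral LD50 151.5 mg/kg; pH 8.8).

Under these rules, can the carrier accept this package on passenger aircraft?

Herbicide concentrate: oral LD50 176.2 mg/kg ≤ 300 mg/kg → Class 6.1 (Toxic).
The rodenticide bait has oral LD50 151.5 mg/kg, which is ≤ 300 mg/kg, so it is Class 6.1 (Toxic).
Total Class 6.1: 4.85 kg + (two 2.15 kg packs = 4.3 kg) = 9.15 kg.
9.15 kg ≤ 10 kg (passenger aircraft limit, Class 6.1) — within limit.

Yes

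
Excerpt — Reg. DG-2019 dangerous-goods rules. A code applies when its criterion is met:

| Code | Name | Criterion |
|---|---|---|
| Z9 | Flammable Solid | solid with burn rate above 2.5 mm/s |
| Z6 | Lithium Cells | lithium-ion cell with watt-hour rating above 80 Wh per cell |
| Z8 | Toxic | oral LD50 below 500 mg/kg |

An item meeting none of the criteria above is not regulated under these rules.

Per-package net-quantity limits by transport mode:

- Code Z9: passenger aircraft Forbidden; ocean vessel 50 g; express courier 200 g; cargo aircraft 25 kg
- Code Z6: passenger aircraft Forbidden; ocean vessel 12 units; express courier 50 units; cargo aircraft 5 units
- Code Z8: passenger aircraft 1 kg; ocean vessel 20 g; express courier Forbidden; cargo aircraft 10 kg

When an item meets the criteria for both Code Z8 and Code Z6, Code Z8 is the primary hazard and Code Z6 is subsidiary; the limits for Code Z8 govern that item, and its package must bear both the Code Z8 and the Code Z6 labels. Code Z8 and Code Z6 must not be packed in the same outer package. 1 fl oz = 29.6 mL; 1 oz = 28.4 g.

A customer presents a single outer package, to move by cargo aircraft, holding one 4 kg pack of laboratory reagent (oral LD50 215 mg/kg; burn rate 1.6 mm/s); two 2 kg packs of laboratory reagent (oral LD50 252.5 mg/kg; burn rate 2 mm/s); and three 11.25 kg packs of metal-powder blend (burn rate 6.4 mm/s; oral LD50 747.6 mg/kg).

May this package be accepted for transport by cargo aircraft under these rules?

The laboratory reagent has oral LD50 215 mg/kg, which is < 500 mg/kg, so it is Code Z8 (Toxic).
Oral LD50 252.5 mg/kg meets the Code Z8 criterion (Toxic), so the laboratory reagent is Code Z8.
Burn rate 6.4 mm/s meets the Code Z9 criterion (Flammable Solid), so the metal-powder blend is Code Z9.
Total Code Z8: 4 kg + (two 2 kg packs = 4 kg) = 8 kg.
That is within the Code Z8 cargo aircraft limit of 10 kg.
Code Z9 quantity: three 11.25 kg packs = 33.75 kg.
33.75 kg exceeds the cargo aircraft limit of 25 kg for Code Z9.
The segregation rule (Code Z8 with Code Z6) does not apply to Code Z8 with Code Z9.

No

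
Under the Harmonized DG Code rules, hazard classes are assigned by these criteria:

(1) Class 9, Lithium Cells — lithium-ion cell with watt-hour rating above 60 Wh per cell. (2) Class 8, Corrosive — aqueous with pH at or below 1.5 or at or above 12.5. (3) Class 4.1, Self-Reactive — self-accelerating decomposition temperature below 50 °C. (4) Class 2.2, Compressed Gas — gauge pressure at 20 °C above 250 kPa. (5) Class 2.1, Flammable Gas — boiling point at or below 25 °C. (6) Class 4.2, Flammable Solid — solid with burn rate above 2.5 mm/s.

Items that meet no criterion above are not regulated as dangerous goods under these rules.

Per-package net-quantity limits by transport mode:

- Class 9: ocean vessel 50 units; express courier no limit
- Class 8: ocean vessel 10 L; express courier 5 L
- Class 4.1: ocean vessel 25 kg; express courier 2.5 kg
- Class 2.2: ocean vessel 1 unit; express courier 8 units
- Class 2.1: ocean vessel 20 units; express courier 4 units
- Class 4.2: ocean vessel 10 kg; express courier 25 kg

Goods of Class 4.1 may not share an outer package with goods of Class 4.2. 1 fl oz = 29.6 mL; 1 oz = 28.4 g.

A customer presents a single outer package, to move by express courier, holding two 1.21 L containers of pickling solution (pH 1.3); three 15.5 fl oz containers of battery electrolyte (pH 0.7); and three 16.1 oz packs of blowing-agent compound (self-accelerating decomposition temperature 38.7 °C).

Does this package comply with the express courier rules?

Yes

pH 1.3 meets the Class 8 criterion (Corrosive), so the pickling solution is Class 8.
Battery electrolyte: pH 0.7 ≤ 1.5 → Class 8 (Corrosive).
Self-accelerating decomposition temperature 38.7 °C meets the Class 4.1 criterion (Self-Reactive), so the blowing-agent compound is Class 4.1.
Total Class 8: (two 1.21 L containers = 2.42 L) + (three 15.5 fl oz containers = 1376.4 mL) = 3796.4 mL.
That is within the Class 8 express courier limit of 5 L.
Class 4.1 quantity: three 16.1 oz packs = 1371.72 g.
That is within the Class 4.1 express courier limit of 2.5 kg.
The segregation rule (Class 4.1 with Class 4.2) does not apply to Class 8 with Class 4.1.
Every hazard class is within its express courier limit and no segregation rule is violated.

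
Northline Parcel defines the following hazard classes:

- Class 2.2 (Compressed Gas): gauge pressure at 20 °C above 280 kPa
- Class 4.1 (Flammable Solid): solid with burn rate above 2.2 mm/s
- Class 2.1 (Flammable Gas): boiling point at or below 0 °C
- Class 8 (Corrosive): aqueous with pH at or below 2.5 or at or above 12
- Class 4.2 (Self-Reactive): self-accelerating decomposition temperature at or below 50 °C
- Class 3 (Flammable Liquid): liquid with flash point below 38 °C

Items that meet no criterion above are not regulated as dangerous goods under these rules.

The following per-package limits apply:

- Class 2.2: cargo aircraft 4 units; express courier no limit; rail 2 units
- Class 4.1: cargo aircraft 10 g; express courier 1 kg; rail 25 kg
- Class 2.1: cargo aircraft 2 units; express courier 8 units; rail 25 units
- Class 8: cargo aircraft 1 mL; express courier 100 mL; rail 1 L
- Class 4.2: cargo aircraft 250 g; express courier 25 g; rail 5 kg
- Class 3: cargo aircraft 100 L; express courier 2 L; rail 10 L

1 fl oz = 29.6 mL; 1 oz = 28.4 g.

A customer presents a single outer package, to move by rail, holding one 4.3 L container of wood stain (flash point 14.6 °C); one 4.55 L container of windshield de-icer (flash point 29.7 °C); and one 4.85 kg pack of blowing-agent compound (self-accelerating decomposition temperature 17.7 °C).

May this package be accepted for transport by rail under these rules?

Wood stain: flash point 14.6 °C < 38 °C → Class 3 (Flammable Liquid).
With flash point 29.7 °C (< 38 °C), the windshield de-icer falls in Class 3.
Blowing-agent compound: self-accelerating decomposition temperature 17.7 °C ≤ 50 °C → Class 4.2 (Self-Reactive).
Total Class 3: 4.3 L + 4.55 L = 8.85 L.
8.85 L is within the rail limit of 10 L for Class 3.
Class 4.2 quantity: 4.85 kg.
4.85 kg is within the rail limit of 5 kg for Class 4.2.
Every hazard class is within its rail limit and no segregation rule is violated.

Yes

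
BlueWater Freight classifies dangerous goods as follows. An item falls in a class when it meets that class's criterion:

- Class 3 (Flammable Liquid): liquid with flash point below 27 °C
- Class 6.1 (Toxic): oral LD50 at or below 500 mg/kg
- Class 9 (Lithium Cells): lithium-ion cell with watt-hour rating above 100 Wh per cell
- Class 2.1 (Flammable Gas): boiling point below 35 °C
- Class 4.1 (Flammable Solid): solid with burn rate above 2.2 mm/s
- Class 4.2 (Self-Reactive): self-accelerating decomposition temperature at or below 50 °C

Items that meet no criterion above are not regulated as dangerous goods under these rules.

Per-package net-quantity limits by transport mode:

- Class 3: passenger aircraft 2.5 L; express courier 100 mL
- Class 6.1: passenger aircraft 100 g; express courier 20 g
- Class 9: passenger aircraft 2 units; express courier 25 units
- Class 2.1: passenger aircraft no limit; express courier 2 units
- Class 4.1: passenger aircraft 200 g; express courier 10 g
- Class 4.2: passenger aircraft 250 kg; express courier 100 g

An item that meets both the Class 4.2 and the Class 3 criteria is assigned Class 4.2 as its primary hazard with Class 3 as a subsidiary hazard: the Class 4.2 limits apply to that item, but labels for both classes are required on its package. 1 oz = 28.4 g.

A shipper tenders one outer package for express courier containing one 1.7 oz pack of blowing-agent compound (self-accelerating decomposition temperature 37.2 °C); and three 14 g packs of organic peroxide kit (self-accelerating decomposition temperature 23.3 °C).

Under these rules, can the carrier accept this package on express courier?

Yes

The blowing-agent compound has self-accelerating decomposition temperature 37.2 °C, which is ≤ 50 °C, so it is Class 4.2 (Self-Reactive).
With self-accelerating decomposition temperature 23.3 °C (≤ 50 °C), the organic peroxide kit falls in Class 4.2.
Total Class 4.2: (one 1.7 oz pack = 48.28 g) + (three 14 g packs = 42 g) = 90.28 g.
90.28 g ≤ 100 g (express courier limit, Class 4.2) — within limit.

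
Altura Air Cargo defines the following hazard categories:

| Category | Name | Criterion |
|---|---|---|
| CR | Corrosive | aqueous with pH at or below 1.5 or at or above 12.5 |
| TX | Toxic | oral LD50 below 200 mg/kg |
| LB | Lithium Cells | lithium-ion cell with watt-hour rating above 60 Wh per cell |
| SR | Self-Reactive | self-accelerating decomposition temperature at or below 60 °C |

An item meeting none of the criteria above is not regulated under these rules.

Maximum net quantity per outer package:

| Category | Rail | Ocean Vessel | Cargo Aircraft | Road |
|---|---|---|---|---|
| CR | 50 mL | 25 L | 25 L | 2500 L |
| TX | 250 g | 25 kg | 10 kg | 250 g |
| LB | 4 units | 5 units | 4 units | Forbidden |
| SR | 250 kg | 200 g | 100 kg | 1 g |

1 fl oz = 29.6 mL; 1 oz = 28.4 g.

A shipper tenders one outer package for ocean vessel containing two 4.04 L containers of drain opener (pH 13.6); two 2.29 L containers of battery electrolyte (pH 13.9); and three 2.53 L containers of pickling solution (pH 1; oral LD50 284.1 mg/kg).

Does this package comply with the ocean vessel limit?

Yes

The drain opener has pH 13.6, which is ≥ 12.5, so it is Category CR (Corrosive).
With pH 13.9 (≥ 12.5), the battery electrolyte falls in Category CR.
pH 1 meets the Category CR criterion (Corrosive), so the pickling solution is Category CR.
Total Category CR: (two 4.04 L containers = 8.08 L) + (two 2.29 L containers = 4.58 L) + (three 2.53 L containers = 7.59 L) = 20.25 L.
20.25 L ≤ 25 L (ocean vessel limit, Category CR) — within limit.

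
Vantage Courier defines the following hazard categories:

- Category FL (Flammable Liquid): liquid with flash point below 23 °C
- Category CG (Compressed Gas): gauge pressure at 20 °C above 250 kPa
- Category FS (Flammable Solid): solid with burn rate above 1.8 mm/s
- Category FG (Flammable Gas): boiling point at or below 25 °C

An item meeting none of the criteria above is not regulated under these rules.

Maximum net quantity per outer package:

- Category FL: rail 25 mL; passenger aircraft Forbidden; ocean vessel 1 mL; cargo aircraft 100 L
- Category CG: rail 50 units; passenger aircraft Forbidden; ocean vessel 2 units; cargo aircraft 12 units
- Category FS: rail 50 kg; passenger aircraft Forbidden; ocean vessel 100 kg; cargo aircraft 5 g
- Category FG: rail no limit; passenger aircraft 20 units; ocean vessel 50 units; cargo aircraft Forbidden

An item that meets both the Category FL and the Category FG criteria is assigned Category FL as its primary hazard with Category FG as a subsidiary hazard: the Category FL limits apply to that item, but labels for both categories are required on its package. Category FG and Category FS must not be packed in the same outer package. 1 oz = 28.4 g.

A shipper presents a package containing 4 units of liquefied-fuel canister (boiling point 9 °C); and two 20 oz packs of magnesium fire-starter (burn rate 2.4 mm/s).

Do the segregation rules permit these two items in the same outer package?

No

Liquefied-fuel canister: boiling point 9 °C ≤ 25 °C → Category FG (Flammable Gas).
The magnesium fire-starter has burn rate 2.4 mm/s, which is > 1.8 mm/s, so it is Category FS (Flammable Solid).
Category FG and Category FS may not share an outer package.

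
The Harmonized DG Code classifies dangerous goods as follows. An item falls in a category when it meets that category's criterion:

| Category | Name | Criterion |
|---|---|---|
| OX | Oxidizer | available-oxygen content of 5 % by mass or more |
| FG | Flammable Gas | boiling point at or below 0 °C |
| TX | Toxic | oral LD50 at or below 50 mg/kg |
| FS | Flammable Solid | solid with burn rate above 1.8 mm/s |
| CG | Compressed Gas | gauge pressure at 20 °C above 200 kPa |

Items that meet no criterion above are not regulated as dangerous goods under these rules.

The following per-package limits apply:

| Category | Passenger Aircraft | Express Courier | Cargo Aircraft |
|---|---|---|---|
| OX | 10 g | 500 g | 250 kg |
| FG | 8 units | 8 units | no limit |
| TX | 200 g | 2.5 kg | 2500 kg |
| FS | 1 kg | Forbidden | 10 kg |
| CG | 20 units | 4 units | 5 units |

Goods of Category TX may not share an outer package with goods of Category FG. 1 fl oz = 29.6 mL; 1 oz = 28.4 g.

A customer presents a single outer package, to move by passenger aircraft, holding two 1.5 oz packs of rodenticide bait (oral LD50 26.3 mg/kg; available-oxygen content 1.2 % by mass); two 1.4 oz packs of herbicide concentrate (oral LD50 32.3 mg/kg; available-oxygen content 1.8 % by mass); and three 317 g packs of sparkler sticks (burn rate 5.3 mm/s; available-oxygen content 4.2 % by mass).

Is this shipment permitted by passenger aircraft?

Yes

Rodenticide bait: oral LD50 26.3 mg/kg ≤ 50 mg/kg → Category TX (Toxic).
Oral LD50 32.3 mg/kg meets the Category TX criterion (Toxic), so the herbicide concentrate is Category TX.
Burn rate 5.3 mm/s meets the Category FS criterion (Flammable Solid), so the sparkler sticks are Category FS.
Total Category TX: (two 1.5 oz packs = 85.2 g) + (two 1.4 oz packs = 79.52 g) = 164.72 g.
164.72 g ≤ 200 g (passenger aircraft limit, Category TX) — within limit.
Category FS quantity: three 317 g packs = 951 g.
That is within the Category FS passenger aircraft limit of 1 kg.
The segregation rule (Category TX with Category FG) does not apply to Category TX with Category FS.
Every hazard category is within its passenger aircraft limit and no segregation rule is violated.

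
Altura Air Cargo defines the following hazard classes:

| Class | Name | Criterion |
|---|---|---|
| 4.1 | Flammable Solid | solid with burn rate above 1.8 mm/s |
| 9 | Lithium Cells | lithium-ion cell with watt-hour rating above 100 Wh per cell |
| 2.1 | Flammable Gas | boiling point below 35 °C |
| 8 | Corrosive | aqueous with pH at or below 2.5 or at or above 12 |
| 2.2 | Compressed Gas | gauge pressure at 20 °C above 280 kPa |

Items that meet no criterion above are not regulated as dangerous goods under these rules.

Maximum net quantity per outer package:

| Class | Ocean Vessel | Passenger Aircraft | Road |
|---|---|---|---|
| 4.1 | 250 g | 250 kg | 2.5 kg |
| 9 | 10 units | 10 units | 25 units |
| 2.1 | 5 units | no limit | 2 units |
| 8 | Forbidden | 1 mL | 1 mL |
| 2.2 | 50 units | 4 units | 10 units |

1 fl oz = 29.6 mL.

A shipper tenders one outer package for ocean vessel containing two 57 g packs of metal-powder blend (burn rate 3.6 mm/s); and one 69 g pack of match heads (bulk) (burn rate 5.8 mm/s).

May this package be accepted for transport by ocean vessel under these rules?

The metal-powder blend has burn rate 3.6 mm/s, which is > 1.8 mm/s, so it is Class 4.1 (Flammable Solid).
Match heads (bulk): burn rate 5.8 mm/s > 1.8 mm/s → Class 4.1 (Flammable Solid).
Class 4.1 net quantity: (two 57 g packs = 114 g) + 69 g = 183 g.
183 g is within the ocean vessel limit of 250 g for Class 4.1.

Yes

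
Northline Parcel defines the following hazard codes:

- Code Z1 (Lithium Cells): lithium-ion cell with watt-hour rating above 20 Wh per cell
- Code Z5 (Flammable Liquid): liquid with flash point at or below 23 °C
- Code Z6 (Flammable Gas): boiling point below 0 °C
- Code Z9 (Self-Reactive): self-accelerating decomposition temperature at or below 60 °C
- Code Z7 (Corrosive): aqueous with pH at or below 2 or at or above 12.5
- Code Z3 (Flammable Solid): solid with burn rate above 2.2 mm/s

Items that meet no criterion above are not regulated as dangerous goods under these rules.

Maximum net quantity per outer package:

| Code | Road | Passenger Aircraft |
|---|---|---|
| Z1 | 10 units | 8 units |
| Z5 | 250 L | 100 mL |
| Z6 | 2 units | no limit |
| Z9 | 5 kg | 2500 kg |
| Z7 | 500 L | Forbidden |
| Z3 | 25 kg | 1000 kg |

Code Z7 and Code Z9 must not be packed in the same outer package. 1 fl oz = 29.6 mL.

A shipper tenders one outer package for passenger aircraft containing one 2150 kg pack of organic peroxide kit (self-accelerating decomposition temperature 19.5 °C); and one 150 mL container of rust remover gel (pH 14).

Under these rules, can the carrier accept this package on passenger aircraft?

With self-accelerating decomposition temperature 19.5 °C (≤ 60 °C), the organic peroxide kit falls in Code Z9.
The rust remover gel has pH 14, which is ≥ 12.5, so it is Code Z7 (Corrosive).
Code Z7 quantity: 150 mL.
By passenger aircraft, Code Z7 is Forbidden regardless of quantity.
Code Z9 quantity: 2150 kg.
That is within the Code Z9 passenger aircraft limit of 2500 kg.
Code Z7 and Code Z9 may not share an outer package.

No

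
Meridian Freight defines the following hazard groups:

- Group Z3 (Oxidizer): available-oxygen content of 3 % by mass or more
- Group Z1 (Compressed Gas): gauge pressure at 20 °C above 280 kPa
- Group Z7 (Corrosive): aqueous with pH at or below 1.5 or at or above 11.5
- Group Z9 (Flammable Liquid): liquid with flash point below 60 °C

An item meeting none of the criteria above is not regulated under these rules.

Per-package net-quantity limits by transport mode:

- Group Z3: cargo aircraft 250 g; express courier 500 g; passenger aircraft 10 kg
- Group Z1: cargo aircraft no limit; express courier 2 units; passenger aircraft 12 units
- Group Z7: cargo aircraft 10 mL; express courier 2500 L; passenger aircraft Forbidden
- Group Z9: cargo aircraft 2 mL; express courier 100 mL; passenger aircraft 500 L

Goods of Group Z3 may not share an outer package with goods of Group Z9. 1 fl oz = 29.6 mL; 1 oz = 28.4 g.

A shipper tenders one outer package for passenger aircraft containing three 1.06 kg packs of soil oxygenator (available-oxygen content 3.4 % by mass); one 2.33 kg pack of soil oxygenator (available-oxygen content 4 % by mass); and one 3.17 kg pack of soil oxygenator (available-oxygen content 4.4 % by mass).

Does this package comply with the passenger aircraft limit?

Available-oxygen content 3.4 % by mass meets the Group Z3 criterion (Oxidizer), so the soil oxygenator is Group Z3.
Soil oxygenator: available-oxygen content 4 % by mass ≥ 3 % by mass → Group Z3 (Oxidizer).
Soil oxygenator: available-oxygen content 4.4 % by mass ≥ 3 % by mass → Group Z3 (Oxidizer).
Group Z3 net quantity: (three 1.06 kg packs = 3.18 kg) + 2.33 kg + 3.17 kg = 8.68 kg.
8.68 kg ≤ 10 kg (passenger aircraft limit, Group Z3) — within limit.

Yes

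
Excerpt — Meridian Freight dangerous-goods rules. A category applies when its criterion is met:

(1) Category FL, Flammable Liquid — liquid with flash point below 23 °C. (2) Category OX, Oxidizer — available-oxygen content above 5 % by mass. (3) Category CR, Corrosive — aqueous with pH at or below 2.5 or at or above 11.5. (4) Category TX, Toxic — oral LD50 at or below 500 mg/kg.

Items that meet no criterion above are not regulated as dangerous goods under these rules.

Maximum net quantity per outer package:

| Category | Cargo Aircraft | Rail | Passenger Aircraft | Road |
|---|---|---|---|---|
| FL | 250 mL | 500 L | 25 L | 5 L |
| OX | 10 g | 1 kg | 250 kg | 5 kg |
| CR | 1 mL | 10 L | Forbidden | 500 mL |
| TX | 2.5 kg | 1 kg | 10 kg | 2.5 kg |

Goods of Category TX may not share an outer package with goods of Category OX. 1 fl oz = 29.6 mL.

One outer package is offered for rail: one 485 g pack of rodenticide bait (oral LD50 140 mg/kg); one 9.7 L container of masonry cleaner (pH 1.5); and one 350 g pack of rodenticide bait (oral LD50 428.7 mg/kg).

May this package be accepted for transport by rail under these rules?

With oral LD50 140 mg/kg (≤ 500 mg/kg), the rodenticide bait falls in Category TX.
The masonry cleaner has pH 1.5, which is ≤ 2.5, so it is Category CR (Corrosive).
Oral LD50 428.7 mg/kg meets the Category TX criterion (Toxic), so the rodenticide bait is Category TX.
Total Category TX: 485 g + 350 g = 835 g.
835 g is within the rail limit of 1 kg for Category TX.
Category CR quantity: 9.7 L.
9.7 L is within the rail limit of 10 L for Category CR.
The segregation rule (Category TX with Category OX) does not apply to Category TX with Category CR.
Every hazard category is within its rail limit and no segregation rule is violated.

Yes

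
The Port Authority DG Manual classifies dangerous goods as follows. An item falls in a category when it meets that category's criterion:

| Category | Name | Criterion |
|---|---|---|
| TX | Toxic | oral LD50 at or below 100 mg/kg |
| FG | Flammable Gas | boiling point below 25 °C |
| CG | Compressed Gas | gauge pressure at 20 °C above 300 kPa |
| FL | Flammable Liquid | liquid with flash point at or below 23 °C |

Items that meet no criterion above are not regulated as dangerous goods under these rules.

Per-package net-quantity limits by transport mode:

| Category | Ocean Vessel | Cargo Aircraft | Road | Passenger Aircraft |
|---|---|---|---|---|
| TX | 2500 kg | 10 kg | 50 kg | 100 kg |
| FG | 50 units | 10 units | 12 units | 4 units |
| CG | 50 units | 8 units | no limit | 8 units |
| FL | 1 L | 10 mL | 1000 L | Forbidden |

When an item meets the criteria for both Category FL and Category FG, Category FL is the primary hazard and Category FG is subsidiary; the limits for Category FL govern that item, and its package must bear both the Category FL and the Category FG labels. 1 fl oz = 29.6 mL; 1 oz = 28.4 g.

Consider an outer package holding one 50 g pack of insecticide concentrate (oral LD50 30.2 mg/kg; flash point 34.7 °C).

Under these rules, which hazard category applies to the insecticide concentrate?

Oral LD50 30.2 mg/kg meets the Category TX criterion (Toxic), so the insecticide concentrate is Category TX.

Category TX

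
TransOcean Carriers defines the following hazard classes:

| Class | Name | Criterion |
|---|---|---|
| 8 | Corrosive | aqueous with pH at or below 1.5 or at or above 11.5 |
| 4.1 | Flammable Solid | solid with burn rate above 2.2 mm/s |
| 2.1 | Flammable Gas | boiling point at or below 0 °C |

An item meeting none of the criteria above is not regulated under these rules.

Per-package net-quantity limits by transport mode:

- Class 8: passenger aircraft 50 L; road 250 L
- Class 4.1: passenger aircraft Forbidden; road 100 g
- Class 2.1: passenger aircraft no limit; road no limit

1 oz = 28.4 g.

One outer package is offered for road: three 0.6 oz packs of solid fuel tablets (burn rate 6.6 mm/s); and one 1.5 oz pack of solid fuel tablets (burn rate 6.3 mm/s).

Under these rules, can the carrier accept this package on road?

Yes

Burn rate 6.6 mm/s meets the Class 4.1 criterion (Flammable Solid), so the solid fuel tablets are Class 4.1.
Solid fuel tablets: burn rate 6.3 mm/s > 2.2 mm/s → Class 4.1 (Flammable Solid).
Class 4.1 net quantity: (three 0.6 oz packs = 51.12 g) + (one 1.5 oz pack = 42.6 g) = 93.72 g.
93.72 g is within the road limit of 100 g for Class 4.1.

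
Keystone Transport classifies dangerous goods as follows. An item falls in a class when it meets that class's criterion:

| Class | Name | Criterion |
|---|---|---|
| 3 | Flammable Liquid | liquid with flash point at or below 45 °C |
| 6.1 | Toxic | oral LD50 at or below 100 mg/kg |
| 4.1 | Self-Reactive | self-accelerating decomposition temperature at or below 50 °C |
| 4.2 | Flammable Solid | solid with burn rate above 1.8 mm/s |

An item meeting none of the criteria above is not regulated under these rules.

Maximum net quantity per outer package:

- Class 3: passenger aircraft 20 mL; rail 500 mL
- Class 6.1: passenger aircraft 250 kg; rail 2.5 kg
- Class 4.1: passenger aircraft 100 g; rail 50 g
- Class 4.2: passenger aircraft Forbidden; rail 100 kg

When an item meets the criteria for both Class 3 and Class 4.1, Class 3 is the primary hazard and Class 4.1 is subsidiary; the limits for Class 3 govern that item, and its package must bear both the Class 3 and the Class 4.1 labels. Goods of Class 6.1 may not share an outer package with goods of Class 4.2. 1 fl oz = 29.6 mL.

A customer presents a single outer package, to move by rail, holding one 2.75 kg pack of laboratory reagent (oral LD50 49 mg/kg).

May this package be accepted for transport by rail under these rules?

Oral LD50 49 mg/kg meets the Class 6.1 criterion (Toxic), so the laboratory reagent is Class 6.1.
Class 6.1 quantity: 2.75 kg.
That exceeds the Class 6.1 rail limit of 2.5 kg.

No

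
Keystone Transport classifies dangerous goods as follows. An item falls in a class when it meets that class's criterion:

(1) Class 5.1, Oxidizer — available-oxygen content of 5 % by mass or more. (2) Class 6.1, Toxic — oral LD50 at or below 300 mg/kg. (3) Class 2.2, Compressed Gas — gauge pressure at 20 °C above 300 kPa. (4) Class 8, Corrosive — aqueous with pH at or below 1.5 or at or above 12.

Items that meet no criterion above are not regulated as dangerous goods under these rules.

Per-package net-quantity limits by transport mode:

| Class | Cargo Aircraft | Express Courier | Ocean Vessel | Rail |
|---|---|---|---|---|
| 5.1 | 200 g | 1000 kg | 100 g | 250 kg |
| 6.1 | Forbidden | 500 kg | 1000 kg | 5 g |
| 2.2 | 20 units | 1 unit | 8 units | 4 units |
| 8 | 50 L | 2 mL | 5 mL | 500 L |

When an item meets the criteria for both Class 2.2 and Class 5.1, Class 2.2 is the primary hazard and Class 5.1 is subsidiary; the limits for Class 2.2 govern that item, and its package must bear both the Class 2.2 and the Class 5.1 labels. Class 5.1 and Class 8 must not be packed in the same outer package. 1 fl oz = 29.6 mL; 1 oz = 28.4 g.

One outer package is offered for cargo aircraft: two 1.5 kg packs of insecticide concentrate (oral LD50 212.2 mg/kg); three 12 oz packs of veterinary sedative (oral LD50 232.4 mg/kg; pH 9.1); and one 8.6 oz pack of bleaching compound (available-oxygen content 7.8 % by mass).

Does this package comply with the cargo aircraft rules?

Oral LD50 212.2 mg/kg meets the Class 6.1 criterion (Toxic), so the insecticide concentrate is Class 6.1.
Oral LD50 232.4 mg/kg meets the Class 6.1 criterion (Toxic), so the veterinary sedative is Class 6.1.
Available-oxygen content 7.8 % by mass meets the Class 5.1 criterion (Oxidizer), so the bleaching compound is Class 5.1.
Class 6.1 net quantity: (two 1.5 kg packs = 3 kg) + (three 12 oz packs = 1022.4 g) = 4022.4 g.
By cargo aircraft, Class 6.1 is Forbidden regardless of quantity.
Class 5.1 quantity: one 8.6 oz pack = 244.24 g.
That exceeds the Class 5.1 cargo aircraft limit of 200 g.
The segregation rule (Class 5.1 with Class 8) does not apply to Class 6.1 with Class 5.1.

No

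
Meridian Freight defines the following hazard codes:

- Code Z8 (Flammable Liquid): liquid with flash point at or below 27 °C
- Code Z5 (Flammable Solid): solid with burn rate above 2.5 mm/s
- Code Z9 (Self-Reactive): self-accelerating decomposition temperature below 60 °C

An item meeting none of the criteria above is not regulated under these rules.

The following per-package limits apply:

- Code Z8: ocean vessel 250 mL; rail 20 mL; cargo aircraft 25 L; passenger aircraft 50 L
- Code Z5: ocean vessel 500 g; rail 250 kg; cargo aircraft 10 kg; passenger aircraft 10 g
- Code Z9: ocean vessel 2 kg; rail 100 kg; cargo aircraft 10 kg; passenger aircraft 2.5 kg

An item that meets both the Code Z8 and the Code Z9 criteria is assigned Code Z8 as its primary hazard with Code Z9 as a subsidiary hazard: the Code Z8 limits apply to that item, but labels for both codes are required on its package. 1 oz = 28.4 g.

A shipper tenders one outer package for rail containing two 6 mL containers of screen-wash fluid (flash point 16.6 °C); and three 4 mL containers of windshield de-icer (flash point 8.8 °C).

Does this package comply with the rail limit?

No

Flash point 16.6 °C meets the Code Z8 criterion (Flammable Liquid), so the screen-wash fluid is Code Z8.
Flash point 8.8 °C meets the Code Z8 criterion (Flammable Liquid), so the windshield de-icer is Code Z8.
Code Z8 net quantity: (two 6 mL containers = 12 mL) + (three 4 mL containers = 12 mL) = 24 mL.
24 mL > 20 mL (rail limit, Code Z8) — over the limit.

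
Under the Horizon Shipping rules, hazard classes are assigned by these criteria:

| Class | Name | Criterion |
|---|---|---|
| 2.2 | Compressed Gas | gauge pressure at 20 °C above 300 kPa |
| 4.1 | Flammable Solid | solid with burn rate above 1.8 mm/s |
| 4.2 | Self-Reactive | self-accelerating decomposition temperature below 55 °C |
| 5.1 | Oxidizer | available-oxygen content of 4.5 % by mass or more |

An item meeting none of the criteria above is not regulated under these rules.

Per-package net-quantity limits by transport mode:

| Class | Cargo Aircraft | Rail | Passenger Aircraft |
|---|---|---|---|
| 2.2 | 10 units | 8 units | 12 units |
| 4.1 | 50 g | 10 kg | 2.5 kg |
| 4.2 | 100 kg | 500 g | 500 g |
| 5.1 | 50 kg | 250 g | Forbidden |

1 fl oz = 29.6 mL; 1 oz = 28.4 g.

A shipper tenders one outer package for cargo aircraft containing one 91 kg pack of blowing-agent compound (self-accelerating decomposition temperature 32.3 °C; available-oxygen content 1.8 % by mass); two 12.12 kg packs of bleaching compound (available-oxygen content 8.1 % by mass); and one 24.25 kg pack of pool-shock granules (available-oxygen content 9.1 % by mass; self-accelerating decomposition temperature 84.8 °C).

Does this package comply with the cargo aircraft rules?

Yes

The blowing-agent compound has self-accelerating decomposition temperature 32.3 °C, which is < 55 °C, so it is Class 4.2 (Self-Reactive).
With available-oxygen content 8.1 % by mass (≥ 4.5 % by mass), the bleaching compound falls in Class 5.1.
With available-oxygen content 9.1 % by mass (≥ 4.5 % by mass), the pool-shock granules fall in Class 5.1.
Class 4.2 quantity: 91 kg.
91 kg is within the cargo aircraft limit of 100 kg for Class 4.2.
Total Class 5.1: (two 12.12 kg packs = 24.24 kg) + 24.25 kg = 48.49 kg.
That is within the Class 5.1 cargo aircraft limit of 50 kg.
Every hazard class is within its cargo aircraft limit and no segregation rule is violated.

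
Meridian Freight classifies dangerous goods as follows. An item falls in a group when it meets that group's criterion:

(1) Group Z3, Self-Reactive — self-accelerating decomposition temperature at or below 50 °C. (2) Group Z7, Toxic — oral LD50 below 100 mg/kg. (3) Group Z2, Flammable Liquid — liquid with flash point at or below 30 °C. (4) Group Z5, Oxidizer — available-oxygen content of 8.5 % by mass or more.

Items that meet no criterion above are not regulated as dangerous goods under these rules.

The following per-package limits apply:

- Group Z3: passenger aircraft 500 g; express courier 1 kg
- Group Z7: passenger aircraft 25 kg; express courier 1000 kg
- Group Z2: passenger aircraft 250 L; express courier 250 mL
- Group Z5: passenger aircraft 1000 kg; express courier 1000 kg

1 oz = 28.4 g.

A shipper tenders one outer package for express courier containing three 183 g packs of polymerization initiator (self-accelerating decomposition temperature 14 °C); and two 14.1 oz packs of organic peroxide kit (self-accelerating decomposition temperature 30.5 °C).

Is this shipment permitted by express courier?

No

With self-accelerating decomposition temperature 14 °C (≤ 50 °C), the polymerization initiator falls in Group Z3.
The organic peroxide kit has self-accelerating decomposition temperature 30.5 °C, which is ≤ 50 °C, so it is Group Z3 (Self-Reactive).
Total Group Z3: (three 183 g packs = 549 g) + (two 14.1 oz packs = 800.88 g) = 1349.88 g.
That exceeds the Group Z3 express courier limit of 1 kg.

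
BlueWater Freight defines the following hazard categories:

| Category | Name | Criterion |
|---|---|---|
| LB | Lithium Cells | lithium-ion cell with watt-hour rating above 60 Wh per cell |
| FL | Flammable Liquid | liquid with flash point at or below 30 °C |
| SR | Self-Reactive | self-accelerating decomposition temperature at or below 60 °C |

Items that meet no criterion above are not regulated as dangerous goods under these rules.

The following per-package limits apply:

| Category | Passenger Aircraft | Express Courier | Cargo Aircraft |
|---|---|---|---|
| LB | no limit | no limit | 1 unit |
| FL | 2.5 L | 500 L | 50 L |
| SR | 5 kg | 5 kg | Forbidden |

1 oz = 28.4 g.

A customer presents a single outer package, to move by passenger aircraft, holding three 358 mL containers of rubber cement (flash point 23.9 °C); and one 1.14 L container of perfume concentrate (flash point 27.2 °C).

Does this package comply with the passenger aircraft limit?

Flash point 23.9 °C meets the Category FL criterion (Flammable Liquid), so the rubber cement is Category FL.
Perfume concentrate: flash point 27.2 °C ≤ 30 °C → Category FL (Flammable Liquid).
Category FL net quantity: (three 358 mL containers = 1.074 L) + 1.14 L = 2.214 L.
2.214 L is within the passenger aircraft limit of 2.5 L for Category FL.

Yes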